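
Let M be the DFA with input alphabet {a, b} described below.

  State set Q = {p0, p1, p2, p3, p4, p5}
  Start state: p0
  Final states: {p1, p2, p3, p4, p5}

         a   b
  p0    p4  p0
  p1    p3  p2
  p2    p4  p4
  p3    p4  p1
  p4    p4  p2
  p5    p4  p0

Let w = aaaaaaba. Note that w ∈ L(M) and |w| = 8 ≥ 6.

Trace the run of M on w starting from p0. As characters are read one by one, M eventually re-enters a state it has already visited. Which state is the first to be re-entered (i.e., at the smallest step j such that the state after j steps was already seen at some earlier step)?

p4

Run of M on w = a a a a a a b a:
  step 0: p0  (start)
  step 1: p4  (read a: p0→p4)
  step 2: p4  (read a: p4→p4)   ← first repeat (p4 seen earlier)
  step 3: p4  (read a: p4→p4)
  step 4: p4  (read a: p4→p4)
  step 5: p4  (read a: p4→p4)
  step 6: p4  (read a: p4→p4)
  step 7: p2  (read b: p4→p2)
  step 8: p4  (read a: p2→p4)

The earliest repeat is at step j = 2: M is in p4, which it already visited at step i = 1.
Since M has 6 states, any run of length ≥ 6 visits 6+1 states, so by pigeonhole some state repeats within the first 6 steps — that repeat gives the pumpable loop.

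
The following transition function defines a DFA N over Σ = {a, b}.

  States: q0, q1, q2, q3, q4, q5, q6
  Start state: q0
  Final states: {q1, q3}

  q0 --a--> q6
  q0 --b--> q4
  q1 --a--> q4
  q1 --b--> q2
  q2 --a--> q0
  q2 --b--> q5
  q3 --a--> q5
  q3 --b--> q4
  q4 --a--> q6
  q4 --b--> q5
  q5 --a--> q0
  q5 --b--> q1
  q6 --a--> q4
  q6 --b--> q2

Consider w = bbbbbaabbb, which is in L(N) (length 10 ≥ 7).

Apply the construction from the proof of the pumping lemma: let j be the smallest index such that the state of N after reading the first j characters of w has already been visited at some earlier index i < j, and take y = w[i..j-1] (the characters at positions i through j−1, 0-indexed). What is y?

State sequence: q0 -b-> q4 -b-> q5 -b-> q1 -b-> q2 -b-> q5 -a-> q0 -a-> q6 -b-> q2 -b-> q5 -b-> q1
First repeat at step 5: q5 was already visited.

So i = 2, j = 5, giving x = w[0:2] = bb, y = w[2:5] = bbb, z = w[5:10] = aabbb.
Check: |xy| = 5 ≤ 7 and |y| = 3 ≥ 1. Reading y takes N from q5 back to q5, so every xyⁱz is accepted.

bbb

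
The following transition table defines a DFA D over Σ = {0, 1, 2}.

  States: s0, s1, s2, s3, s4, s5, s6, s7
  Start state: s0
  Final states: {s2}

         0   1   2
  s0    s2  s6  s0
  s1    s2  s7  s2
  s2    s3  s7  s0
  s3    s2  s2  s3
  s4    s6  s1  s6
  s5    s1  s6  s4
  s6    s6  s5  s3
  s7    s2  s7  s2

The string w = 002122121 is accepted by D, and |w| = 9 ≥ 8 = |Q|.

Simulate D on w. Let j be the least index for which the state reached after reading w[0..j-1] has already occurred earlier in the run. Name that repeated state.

s3

State sequence: s0 -0-> s2 -0-> s3 -2-> s3 -1-> s2 -2-> s0 -2-> s0 -1-> s6 -2-> s3 -1-> s2
First repeat at step 3: s3 was already visited.

The earliest repeat is at step j = 3: D is in s3, which it already visited at step i = 2.
Since D has 8 states, any run of length ≥ 8 visits 8+1 states, so by pigeonhole some state repeats within the first 8 steps — that repeat gives the pumpable loop.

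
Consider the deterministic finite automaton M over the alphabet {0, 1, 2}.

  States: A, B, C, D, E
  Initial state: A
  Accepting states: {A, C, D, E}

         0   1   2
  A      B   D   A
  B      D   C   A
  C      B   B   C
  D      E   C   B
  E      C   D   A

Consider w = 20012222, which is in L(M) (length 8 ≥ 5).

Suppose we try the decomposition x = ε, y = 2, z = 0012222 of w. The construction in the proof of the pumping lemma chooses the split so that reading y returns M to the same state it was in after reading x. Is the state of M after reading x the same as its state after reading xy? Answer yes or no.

State sequence: A -2-> A

After x (step 0): A. After xy (step 1): A.
They match, so y = 2 drives M around a cycle from A back to itself; pumping y any number of times keeps M in A before reading z, and xyⁱz ∈ L(M) for every i ≥ 0.

yes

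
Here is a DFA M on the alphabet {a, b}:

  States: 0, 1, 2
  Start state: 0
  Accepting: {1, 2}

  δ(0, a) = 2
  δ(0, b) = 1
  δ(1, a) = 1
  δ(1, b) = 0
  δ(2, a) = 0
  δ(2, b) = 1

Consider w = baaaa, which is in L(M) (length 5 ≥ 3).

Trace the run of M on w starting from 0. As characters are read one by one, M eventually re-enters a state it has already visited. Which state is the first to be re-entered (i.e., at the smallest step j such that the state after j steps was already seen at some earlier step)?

State sequence: 0 -b-> 1 -a-> 1 -a-> 1 -a-> 1 -a-> 1
First repeat at step 2: 1 was already visited.

The earliest repeat is at step j = 2: M is in 1, which it already visited at step i = 1.

1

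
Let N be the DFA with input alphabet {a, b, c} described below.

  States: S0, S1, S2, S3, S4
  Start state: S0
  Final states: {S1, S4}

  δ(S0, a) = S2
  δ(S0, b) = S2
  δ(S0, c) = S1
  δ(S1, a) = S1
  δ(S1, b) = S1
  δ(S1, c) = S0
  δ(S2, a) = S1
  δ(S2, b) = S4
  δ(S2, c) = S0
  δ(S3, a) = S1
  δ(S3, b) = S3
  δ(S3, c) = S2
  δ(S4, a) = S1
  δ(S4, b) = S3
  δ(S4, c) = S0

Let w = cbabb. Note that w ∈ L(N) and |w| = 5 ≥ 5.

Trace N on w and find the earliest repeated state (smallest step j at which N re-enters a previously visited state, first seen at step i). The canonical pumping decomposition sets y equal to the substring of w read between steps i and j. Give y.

b

State sequence: S0 -c-> S1 -b-> S1 -a-> S1 -b-> S1 -b-> S1
First repeat at step 2: S1 was already visited.

So i = 1, j = 2, giving x = w[0:1] = c, y = w[1:2] = b, z = w[2:5] = abb.
Check: |xy| = 2 ≤ 5 and |y| = 1 ≥ 1. Reading y takes N from S1 back to S1, so every xyⁱz is accepted.
Pumping length from the standard proof: p = 5 (the number of states). The repeated state found above gives |xy| = j ≤ 5 and |y| = j − i ≥ 1.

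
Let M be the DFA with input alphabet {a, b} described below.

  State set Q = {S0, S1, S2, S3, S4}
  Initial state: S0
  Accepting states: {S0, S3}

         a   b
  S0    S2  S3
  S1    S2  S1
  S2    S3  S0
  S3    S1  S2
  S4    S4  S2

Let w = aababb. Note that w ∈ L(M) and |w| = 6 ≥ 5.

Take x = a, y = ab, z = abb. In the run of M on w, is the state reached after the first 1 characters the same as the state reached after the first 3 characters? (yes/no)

Run of M on the first 3 characters of w = a a b:
  step 0: S0  (start)
  step 1: S2  (read a: S0→S2)
  step 2: S3  (read a: S2→S3)
  step 3: S2  (read b: S3→S2)

After x (step 1): S2. After xy (step 3): S2.
They match, so y = ab drives M around a cycle from S2 back to itself; pumping y any number of times keeps M in S2 before reading z, and xyⁱz ∈ L(M) for every i ≥ 0.

yes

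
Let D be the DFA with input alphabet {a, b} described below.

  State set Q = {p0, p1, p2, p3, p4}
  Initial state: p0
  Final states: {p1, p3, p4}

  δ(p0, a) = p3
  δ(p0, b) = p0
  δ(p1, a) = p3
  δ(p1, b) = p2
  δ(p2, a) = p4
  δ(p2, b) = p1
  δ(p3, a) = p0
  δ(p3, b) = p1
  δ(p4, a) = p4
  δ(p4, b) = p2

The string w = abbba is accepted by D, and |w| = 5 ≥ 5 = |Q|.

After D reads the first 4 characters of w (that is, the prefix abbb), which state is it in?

Run of D on the first 4 characters of w = a b b b:
  step 0: p0  (start)
  step 1: p3  (read a: p0→p3)
  step 2: p1  (read b: p3→p1)
  step 3: p2  (read b: p1→p2)
  step 4: p1  (read b: p2→p1)

After reading 4 characters, D is in state p1.
(This kind of state-tracing is the core of the pumping-lemma construction: with 5 states, pigeonhole forces a repeat within the first 5 steps.)

p1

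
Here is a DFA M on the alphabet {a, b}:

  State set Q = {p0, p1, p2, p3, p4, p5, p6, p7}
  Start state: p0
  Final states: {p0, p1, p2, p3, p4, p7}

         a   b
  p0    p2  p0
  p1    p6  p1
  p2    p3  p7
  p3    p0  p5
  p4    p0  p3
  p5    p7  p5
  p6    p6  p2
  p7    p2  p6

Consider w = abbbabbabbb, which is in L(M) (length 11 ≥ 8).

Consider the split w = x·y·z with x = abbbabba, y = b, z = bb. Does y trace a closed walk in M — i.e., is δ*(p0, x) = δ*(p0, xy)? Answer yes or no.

no

Run of M on the first 9 characters of w = a b b b a b b a b:
  step 0: p0  (start)
  step 1: p2  (read a: p0→p2)
  step 2: p7  (read b: p2→p7)
  step 3: p6  (read b: p7→p6)
  step 4: p2  (read b: p6→p2)
  step 5: p3  (read a: p2→p3)
  step 6: p5  (read b: p3→p5)
  step 7: p5  (read b: p5→p5)
  step 8: p7  (read a: p5→p7)
  step 9: p6  (read b: p7→p6)

After x (step 8): p7. After xy (step 9): p6.
They differ (p7 ≠ p6), so y is not a cycle from the state after x; this split is not the one the pumping-lemma construction produces, and pumping y need not keep the string in L(M).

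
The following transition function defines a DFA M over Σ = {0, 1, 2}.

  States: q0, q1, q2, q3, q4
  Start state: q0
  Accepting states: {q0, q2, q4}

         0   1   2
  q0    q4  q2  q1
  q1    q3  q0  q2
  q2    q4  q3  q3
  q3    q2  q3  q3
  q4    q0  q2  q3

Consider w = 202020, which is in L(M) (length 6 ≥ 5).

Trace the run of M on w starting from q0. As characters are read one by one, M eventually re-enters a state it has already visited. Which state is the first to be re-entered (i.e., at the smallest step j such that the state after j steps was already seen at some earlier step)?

q3

State sequence: q0 -2-> q1 -0-> q3 -2-> q3 -0-> q2 -2-> q3 -0-> q2
First repeat at step 3: q3 was already visited.

The earliest repeat is at step j = 3: M is in q3, which it already visited at step i = 2.
Pumping length from the standard proof: p = 5 (the number of states). The repeated state found above gives |xy| = j ≤ 5 and |y| = j − i ≥ 1.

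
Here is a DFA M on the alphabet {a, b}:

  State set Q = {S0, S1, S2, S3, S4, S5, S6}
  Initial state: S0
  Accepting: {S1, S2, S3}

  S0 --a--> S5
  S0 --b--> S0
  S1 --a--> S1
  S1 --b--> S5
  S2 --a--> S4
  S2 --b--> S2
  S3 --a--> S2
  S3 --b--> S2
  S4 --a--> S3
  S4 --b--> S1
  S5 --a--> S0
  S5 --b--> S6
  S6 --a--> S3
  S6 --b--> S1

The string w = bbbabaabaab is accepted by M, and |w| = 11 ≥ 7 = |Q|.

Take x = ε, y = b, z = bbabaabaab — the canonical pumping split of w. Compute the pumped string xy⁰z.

bbabaabaab

xy⁰z = xz = ε·bbabaabaab = bbabaabaab.
Reading y = b takes M from S0 back to S0, so after x the machine is still in S0, and z then leads to the accepting state S2. Hence bbabaabaab ∈ L(M).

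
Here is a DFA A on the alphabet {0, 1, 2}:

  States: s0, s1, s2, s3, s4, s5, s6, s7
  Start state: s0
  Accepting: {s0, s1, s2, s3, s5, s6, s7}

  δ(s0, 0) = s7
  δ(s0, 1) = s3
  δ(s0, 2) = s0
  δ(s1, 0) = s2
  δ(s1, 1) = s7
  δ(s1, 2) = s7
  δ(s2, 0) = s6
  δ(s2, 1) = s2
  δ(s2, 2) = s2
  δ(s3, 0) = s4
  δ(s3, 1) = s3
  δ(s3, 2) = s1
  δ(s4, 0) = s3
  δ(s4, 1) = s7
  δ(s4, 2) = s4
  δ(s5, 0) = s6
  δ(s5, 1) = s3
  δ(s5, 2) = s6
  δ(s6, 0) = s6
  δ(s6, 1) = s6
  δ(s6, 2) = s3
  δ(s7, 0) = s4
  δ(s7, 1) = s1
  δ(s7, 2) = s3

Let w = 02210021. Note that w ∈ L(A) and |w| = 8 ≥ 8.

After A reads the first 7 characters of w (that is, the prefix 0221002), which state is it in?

State sequence: s0 -0-> s7 -2-> s3 -2-> s1 -1-> s7 -0-> s4 -0-> s3 -2-> s1

After reading 7 characters, A is in state s1.
(This kind of state-tracing is the core of the pumping-lemma construction: with 8 states, pigeonhole forces a repeat within the first 8 steps.)

s1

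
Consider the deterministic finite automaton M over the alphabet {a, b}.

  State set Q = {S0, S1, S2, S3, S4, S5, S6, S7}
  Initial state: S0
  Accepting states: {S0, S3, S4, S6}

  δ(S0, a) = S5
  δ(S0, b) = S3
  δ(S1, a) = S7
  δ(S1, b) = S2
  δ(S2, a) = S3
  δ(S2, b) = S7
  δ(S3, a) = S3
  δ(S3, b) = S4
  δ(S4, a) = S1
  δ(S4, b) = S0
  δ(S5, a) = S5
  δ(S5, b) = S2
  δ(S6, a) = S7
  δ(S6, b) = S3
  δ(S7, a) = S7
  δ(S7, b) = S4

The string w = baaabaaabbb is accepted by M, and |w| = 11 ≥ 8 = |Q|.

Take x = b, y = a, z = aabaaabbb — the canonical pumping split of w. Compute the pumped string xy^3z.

xy^3z = b·a·a·a·aabaaabbb = baaaaabaaabbb.
Reading y = a takes M from S3 back to S3, so after x·y·y·y the machine is still in S3, and z then leads to the accepting state S3. Hence baaaaabaaabbb ∈ L(M).

baaaaabaaabbb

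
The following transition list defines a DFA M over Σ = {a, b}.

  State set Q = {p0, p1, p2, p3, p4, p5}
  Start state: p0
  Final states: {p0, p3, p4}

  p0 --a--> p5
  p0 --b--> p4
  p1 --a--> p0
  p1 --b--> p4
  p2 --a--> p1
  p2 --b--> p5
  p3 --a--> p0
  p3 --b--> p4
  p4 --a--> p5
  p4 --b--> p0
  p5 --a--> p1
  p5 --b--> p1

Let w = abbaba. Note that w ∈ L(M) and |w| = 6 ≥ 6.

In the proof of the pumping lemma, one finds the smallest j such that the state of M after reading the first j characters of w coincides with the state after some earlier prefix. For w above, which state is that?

p5

State sequence: p0 -a-> p5 -b-> p1 -b-> p4 -a-> p5 -b-> p1 -a-> p0
First repeat at step 4: p5 was already visited.

The earliest repeat is at step j = 4: M is in p5, which it already visited at step i = 1.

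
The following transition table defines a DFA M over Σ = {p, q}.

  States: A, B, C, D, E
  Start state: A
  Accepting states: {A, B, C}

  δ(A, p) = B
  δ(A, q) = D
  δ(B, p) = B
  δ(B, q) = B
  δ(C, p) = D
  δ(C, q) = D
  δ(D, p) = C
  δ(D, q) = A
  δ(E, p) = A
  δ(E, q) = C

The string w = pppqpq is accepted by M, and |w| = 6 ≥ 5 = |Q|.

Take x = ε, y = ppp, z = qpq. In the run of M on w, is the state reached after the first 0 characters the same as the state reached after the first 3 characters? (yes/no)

no

Run of M on the first 3 characters of w = p p p:
  step 0: A  (start)
  step 1: B  (read p: A→B)
  step 2: B  (read p: B→B)
  step 3: B  (read p: B→B)

After x (step 0): A. After xy (step 3): B.
They differ (A ≠ B), so y is not a cycle from the state after x; this split is not the one the pumping-lemma construction produces, and pumping y need not keep the string in L(M).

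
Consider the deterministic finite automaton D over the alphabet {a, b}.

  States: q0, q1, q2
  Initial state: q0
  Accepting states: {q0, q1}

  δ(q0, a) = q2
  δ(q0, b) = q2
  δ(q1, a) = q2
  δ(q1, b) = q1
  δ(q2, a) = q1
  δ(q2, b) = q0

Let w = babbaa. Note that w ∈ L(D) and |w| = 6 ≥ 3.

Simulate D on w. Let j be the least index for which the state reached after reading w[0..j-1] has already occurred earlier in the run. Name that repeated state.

Run of D on w = b a b b a a:
  step 0: q0  (start)
  step 1: q2  (read b: q0→q2)
  step 2: q1  (read a: q2→q1)
  step 3: q1  (read b: q1→q1)   ← first repeat (q1 seen earlier)
  step 4: q1  (read b: q1→q1)
  step 5: q2  (read a: q1→q2)
  step 6: q1  (read a: q2→q1)

The earliest repeat is at step j = 3: D is in q1, which it already visited at step i = 2.

q1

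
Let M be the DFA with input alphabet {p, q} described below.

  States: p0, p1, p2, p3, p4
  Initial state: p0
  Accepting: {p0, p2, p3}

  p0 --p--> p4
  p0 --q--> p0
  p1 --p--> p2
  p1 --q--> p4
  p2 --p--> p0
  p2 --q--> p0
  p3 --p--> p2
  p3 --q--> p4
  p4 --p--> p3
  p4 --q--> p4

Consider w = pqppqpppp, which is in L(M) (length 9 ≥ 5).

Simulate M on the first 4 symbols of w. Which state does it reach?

State sequence: p0 -p-> p4 -q-> p4 -p-> p3 -p-> p2

After reading 4 characters, M is in state p2.
(This kind of state-tracing is the core of the pumping-lemma construction: with 5 states, pigeonhole forces a repeat within the first 5 steps.)

p2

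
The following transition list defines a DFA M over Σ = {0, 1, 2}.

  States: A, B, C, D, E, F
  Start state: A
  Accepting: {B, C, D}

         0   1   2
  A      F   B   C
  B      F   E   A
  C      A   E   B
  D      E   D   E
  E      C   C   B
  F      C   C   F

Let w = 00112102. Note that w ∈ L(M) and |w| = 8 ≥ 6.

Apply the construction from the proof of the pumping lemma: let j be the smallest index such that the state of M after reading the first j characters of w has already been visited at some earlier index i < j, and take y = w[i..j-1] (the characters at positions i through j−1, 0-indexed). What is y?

11

Run of M on w = 0 0 1 1 2 1 0 2:
  step 0: A  (start)
  step 1: F  (read 0: A→F)
  step 2: C  (read 0: F→C)
  step 3: E  (read 1: C→E)
  step 4: C  (read 1: E→C)   ← first repeat (C seen earlier)
  step 5: B  (read 2: C→B)
  step 6: E  (read 1: B→E)
  step 7: C  (read 0: E→C)
  step 8: B  (read 2: C→B)

So i = 2, j = 4, giving x = w[0:2] = 00, y = w[2:4] = 11, z = w[4:8] = 2102.
Check: |xy| = 4 ≤ 6 and |y| = 2 ≥ 1. Reading y takes M from C back to C, so every xyⁱz is accepted.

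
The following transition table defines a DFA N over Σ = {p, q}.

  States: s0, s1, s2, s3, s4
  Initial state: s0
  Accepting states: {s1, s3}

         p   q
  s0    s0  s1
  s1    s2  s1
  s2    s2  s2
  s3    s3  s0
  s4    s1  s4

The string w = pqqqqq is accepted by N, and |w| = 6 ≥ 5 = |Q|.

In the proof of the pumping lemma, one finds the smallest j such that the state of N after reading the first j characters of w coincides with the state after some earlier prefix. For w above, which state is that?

Run of N on w = p q q q q q:
  step 0: s0  (start)
  step 1: s0  (read p: s0→s0)   ← first repeat (s0 seen earlier)
  step 2: s1  (read q: s0→s1)
  step 3: s1  (read q: s1→s1)
  step 4: s1  (read q: s1→s1)
  step 5: s1  (read q: s1→s1)
  step 6: s1  (read q: s1→s1)

The earliest repeat is at step j = 1: N is in s0, which it already visited at step i = 0.
With |Q| = 5, pigeonhole forces a state repeat no later than step 5; the substring read between the first and second visits to that state can be pumped.

s0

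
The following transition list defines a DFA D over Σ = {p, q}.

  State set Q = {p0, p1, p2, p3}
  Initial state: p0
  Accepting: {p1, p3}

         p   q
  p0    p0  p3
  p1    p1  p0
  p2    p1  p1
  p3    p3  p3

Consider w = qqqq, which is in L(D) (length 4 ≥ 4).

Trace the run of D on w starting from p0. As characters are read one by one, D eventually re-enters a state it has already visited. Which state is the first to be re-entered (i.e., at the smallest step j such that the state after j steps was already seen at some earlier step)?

State sequence: p0 -q-> p3 -q-> p3 -q-> p3 -q-> p3
First repeat at step 2: p3 was already visited.

The earliest repeat is at step j = 2: D is in p3, which it already visited at step i = 1.
The DFA has 4 states, so the proof of the pumping lemma guarantees a repeated state among the first 4+1 visited; the segment between the two visits is the pumpable y.

p3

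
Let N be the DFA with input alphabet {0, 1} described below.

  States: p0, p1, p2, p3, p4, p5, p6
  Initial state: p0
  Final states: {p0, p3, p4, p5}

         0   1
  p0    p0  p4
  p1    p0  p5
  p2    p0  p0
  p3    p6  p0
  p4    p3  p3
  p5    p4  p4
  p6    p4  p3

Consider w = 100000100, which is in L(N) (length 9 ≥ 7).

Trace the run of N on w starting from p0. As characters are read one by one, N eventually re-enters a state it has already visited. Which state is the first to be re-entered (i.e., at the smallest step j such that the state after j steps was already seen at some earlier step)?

Run of N on w = 1 0 0 0 0 0 1 0 0:
  step 0: p0  (start)
  step 1: p4  (read 1: p0→p4)
  step 2: p3  (read 0: p4→p3)
  step 3: p6  (read 0: p3→p6)
  step 4: p4  (read 0: p6→p4)   ← first repeat (p4 seen earlier)
  step 5: p3  (read 0: p4→p3)
  step 6: p6  (read 0: p3→p6)
  step 7: p3  (read 1: p6→p3)
  step 8: p6  (read 0: p3→p6)
  step 9: p4  (read 0: p6→p4)

The earliest repeat is at step j = 4: N is in p4, which it already visited at step i = 1.

p4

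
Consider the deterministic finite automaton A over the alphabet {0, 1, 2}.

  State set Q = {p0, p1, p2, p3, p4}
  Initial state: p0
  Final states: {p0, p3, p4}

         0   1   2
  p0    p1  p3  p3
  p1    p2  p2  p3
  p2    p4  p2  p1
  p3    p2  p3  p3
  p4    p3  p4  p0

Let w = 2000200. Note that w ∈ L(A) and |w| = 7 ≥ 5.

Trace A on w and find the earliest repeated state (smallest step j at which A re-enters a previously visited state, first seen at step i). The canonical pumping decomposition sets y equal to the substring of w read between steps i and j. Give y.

000

State sequence: p0 -2-> p3 -0-> p2 -0-> p4 -0-> p3 -2-> p3 -0-> p2 -0-> p4
First repeat at step 4: p3 was already visited.

So i = 1, j = 4, giving x = w[0:1] = 2, y = w[1:4] = 000, z = w[4:7] = 200.
Check: |xy| = 4 ≤ 5 and |y| = 3 ≥ 1. Reading y takes A from p3 back to p3, so every xyⁱz is accepted.
Pumping length from the standard proof: p = 5 (the number of states). The repeated state found above gives |xy| = j ≤ 5 and |y| = j − i ≥ 1.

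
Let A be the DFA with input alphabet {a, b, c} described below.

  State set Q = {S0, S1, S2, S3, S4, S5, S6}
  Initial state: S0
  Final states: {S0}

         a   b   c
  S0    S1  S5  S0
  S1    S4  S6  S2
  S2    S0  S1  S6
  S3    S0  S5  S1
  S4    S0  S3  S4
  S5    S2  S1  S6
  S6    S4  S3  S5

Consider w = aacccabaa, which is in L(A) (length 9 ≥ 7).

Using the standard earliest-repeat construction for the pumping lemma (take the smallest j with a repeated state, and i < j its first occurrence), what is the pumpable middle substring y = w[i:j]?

c

State sequence: S0 -a-> S1 -a-> S4 -c-> S4 -c-> S4 -c-> S4 -a-> S0 -b-> S5 -a-> S2 -a-> S0
First repeat at step 3: S4 was already visited.

So i = 2, j = 3, giving x = w[0:2] = aa, y = w[2:3] = c, z = w[3:9] = ccabaa.
Check: |xy| = 3 ≤ 7 and |y| = 1 ≥ 1. Reading y takes A from S4 back to S4, so every xyⁱz is accepted.
Since A has 7 states, any run of length ≥ 7 visits 7+1 states, so by pigeonhole some state repeats within the first 7 steps — that repeat gives the pumpable loop.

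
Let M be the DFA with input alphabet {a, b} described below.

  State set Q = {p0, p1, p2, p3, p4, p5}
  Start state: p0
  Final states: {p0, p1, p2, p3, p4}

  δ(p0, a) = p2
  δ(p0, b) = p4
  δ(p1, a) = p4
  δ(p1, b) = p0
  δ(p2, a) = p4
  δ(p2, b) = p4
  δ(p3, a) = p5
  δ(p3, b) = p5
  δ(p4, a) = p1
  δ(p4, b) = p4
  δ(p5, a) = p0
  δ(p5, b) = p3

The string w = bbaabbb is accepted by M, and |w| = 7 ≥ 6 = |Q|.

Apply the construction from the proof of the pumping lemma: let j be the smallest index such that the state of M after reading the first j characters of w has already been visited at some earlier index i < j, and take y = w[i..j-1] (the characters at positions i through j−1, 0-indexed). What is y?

b

Run of M on w = b b a a b b b:
  step 0: p0  (start)
  step 1: p4  (read b: p0→p4)
  step 2: p4  (read b: p4→p4)   ← first repeat (p4 seen earlier)
  step 3: p1  (read a: p4→p1)
  step 4: p4  (read a: p1→p4)
  step 5: p4  (read b: p4→p4)
  step 6: p4  (read b: p4→p4)
  step 7: p4  (read b: p4→p4)

So i = 1, j = 2, giving x = w[0:1] = b, y = w[1:2] = b, z = w[2:7] = aabbb.
Check: |xy| = 2 ≤ 6 and |y| = 1 ≥ 1. Reading y takes M from p4 back to p4, so every xyⁱz is accepted.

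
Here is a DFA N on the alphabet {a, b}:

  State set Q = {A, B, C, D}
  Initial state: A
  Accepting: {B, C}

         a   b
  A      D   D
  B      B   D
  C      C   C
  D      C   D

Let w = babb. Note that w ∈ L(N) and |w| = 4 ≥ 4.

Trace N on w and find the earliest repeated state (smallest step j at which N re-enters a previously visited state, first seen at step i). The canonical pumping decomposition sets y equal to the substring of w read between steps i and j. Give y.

b

Run of N on w = b a b b:
  step 0: A  (start)
  step 1: D  (read b: A→D)
  step 2: C  (read a: D→C)
  step 3: C  (read b: C→C)   ← first repeat (C seen earlier)
  step 4: C  (read b: C→C)

So i = 2, j = 3, giving x = w[0:2] = ba, y = w[2:3] = b, z = w[3:4] = b.
Check: |xy| = 3 ≤ 4 and |y| = 1 ≥ 1. Reading y takes N from C back to C, so every xyⁱz is accepted.
Pumping length from the standard proof: p = 4 (the number of states). The repeated state found above gives |xy| = j ≤ 4 and |y| = j − i ≥ 1.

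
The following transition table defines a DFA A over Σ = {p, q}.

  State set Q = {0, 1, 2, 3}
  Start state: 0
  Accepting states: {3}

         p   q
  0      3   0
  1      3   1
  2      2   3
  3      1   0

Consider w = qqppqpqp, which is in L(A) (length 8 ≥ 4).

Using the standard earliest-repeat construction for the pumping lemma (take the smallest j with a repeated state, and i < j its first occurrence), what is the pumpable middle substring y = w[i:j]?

Run of A on w = q q p p q p q p:
  step 0: 0  (start)
  step 1: 0  (read q: 0→0)   ← first repeat (0 seen earlier)
  step 2: 0  (read q: 0→0)
  step 3: 3  (read p: 0→3)
  step 4: 1  (read p: 3→1)
  step 5: 1  (read q: 1→1)
  step 6: 3  (read p: 1→3)
  step 7: 0  (read q: 3→0)
  step 8: 3  (read p: 0→3)

So i = 0, j = 1, giving x = w[0:0] = ε, y = w[0:1] = q, z = w[1:8] = qppqpqp.
Check: |xy| = 1 ≤ 4 and |y| = 1 ≥ 1. Reading y takes A from 0 back to 0, so every xyⁱz is accepted.

q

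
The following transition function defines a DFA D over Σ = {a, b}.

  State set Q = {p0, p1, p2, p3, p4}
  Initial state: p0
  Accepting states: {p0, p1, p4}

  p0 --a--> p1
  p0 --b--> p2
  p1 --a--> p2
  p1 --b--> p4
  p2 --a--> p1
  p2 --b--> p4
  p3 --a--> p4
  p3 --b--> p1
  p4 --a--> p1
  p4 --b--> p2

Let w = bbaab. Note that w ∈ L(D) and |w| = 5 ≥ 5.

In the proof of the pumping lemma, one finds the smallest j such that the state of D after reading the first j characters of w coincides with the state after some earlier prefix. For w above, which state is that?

State sequence: p0 -b-> p2 -b-> p4 -a-> p1 -a-> p2 -b-> p4
First repeat at step 4: p2 was already visited.

The earliest repeat is at step j = 4: D is in p2, which it already visited at step i = 1.

p2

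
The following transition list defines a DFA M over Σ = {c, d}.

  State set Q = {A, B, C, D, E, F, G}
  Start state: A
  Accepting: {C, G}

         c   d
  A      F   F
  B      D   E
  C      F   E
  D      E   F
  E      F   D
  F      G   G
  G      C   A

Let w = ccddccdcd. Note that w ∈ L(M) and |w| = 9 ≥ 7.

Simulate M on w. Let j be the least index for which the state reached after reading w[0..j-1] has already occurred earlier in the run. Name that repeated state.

State sequence: A -c-> F -c-> G -d-> A -d-> F -c-> G -c-> C -d-> E -c-> F -d-> G
First repeat at step 3: A was already visited.

The earliest repeat is at step j = 3: M is in A, which it already visited at step i = 0.
The DFA has 7 states, so the proof of the pumping lemma guarantees a repeated state among the first 7+1 visited; the segment between the two visits is the pumpable y.

A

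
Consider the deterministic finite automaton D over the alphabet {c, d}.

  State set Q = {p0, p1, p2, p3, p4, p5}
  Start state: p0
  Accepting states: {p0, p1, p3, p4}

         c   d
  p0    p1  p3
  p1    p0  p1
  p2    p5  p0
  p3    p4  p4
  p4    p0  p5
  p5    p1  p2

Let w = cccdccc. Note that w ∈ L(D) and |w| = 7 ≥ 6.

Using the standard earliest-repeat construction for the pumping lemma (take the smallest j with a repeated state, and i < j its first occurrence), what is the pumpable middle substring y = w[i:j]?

cc

State sequence: p0 -c-> p1 -c-> p0 -c-> p1 -d-> p1 -c-> p0 -c-> p1 -c-> p0
First repeat at step 2: p0 was already visited.

So i = 0, j = 2, giving x = w[0:0] = ε, y = w[0:2] = cc, z = w[2:7] = cdccc.
Check: |xy| = 2 ≤ 6 and |y| = 2 ≥ 1. Reading y takes D from p0 back to p0, so every xyⁱz is accepted.
The DFA has 6 states, so the proof of the pumping lemma guarantees a repeated state among the first 6+1 visited; the segment between the two visits is the pumpable y.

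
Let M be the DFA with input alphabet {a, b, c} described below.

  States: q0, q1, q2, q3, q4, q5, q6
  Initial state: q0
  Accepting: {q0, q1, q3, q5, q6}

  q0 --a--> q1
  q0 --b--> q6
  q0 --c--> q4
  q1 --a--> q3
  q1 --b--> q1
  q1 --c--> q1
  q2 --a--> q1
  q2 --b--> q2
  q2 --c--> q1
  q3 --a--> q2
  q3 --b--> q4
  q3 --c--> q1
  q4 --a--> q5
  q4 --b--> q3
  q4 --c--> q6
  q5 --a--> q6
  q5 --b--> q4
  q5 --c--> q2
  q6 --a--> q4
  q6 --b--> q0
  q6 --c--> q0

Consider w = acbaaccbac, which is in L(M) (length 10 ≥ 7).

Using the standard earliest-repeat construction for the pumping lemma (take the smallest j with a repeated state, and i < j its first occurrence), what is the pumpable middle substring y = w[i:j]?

c

Run of M on w = a c b a a c c b a c:
  step 0: q0  (start)
  step 1: q1  (read a: q0→q1)
  step 2: q1  (read c: q1→q1)   ← first repeat (q1 seen earlier)
  step 3: q1  (read b: q1→q1)
  step 4: q3  (read a: q1→q3)
  step 5: q2  (read a: q3→q2)
  step 6: q1  (read c: q2→q1)
  step 7: q1  (read c: q1→q1)
  step 8: q1  (read b: q1→q1)
  step 9: q3  (read a: q1→q3)
  step 10: q1  (read c: q3→q1)

So i = 1, j = 2, giving x = w[0:1] = a, y = w[1:2] = c, z = w[2:10] = baaccbac.
Check: |xy| = 2 ≤ 7 and |y| = 1 ≥ 1. Reading y takes M from q1 back to q1, so every xyⁱz is accepted.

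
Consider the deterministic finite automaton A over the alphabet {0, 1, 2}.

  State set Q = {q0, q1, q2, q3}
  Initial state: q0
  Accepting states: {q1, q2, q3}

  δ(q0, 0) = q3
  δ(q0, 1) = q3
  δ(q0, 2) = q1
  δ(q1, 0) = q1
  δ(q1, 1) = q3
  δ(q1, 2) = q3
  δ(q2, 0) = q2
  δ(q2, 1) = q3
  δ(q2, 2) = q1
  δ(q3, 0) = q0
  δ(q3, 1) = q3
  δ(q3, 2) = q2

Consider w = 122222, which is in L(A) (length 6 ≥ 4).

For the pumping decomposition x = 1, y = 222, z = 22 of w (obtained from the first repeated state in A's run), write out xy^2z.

122222222

xy^2z = 1·222·222·22 = 122222222.
Reading y = 222 takes A from q3 back to q3, so after x·y·y the machine is still in q3, and z then leads to the accepting state q1. Hence 122222222 ∈ L(A).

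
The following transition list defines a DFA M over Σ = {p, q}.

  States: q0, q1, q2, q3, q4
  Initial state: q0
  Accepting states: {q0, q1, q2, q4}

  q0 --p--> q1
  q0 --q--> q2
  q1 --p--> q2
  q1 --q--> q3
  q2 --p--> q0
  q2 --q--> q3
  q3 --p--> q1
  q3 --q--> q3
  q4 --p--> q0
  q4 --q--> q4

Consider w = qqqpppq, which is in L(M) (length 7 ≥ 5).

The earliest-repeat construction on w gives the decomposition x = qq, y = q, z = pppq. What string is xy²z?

qqqqpppq

xy^2z = qq·q·q·pppq = qqqqpppq.
Reading y = q takes M from q3 back to q3, so after x·y·y the machine is still in q3, and z then leads to the accepting state q2. Hence qqqqpppq ∈ L(M).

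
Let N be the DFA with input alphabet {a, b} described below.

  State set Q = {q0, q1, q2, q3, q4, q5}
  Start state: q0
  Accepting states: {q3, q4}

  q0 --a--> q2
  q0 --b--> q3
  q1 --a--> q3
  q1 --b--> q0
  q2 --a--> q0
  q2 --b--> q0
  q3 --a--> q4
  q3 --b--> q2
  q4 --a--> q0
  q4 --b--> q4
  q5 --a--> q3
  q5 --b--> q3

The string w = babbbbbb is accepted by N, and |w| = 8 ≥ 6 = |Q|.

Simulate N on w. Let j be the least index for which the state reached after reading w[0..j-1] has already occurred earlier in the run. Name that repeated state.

State sequence: q0 -b-> q3 -a-> q4 -b-> q4 -b-> q4 -b-> q4 -b-> q4 -b-> q4 -b-> q4
First repeat at step 3: q4 was already visited.

The earliest repeat is at step j = 3: N is in q4, which it already visited at step i = 2.
With |Q| = 6, pigeonhole forces a state repeat no later than step 6; the substring read between the first and second visits to that state can be pumped.

q4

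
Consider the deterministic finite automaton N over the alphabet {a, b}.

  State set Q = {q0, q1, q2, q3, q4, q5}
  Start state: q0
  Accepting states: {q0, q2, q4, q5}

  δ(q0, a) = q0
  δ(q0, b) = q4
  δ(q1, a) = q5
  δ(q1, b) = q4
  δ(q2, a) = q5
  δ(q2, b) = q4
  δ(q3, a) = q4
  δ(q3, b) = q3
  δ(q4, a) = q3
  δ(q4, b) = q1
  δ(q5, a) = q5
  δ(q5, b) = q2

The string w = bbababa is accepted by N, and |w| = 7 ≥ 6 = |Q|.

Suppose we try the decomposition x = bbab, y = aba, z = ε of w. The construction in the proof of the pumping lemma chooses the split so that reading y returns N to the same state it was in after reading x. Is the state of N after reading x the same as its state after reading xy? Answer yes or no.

State sequence: q0 -b-> q4 -b-> q1 -a-> q5 -b-> q2 -a-> q5 -b-> q2 -a-> q5

After x (step 4): q2. After xy (step 7): q5.
They differ (q2 ≠ q5), so y is not a cycle from the state after x; this split is not the one the pumping-lemma construction produces, and pumping y need not keep the string in L(N).

no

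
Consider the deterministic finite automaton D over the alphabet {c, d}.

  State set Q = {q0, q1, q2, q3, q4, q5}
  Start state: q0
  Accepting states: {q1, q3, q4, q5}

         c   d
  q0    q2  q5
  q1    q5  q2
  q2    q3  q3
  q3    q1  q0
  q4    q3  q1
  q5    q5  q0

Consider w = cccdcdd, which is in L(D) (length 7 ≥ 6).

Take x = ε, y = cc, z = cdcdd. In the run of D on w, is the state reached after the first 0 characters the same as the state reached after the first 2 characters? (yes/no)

no

State sequence: q0 -c-> q2 -c-> q3

After x (step 0): q0. After xy (step 2): q3.
They differ (q0 ≠ q3), so y is not a cycle from the state after x; this split is not the one the pumping-lemma construction produces, and pumping y need not keep the string in L(D).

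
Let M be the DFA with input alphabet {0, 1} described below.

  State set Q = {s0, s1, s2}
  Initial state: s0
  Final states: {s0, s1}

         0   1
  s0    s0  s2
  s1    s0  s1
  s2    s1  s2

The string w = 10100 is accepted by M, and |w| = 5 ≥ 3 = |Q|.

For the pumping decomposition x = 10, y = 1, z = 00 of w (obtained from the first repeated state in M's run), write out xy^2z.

101100

xy^2z = 10·1·1·00 = 101100.
Reading y = 1 takes M from s1 back to s1, so after x·y·y the machine is still in s1, and z then leads to the accepting state s0. Hence 101100 ∈ L(M).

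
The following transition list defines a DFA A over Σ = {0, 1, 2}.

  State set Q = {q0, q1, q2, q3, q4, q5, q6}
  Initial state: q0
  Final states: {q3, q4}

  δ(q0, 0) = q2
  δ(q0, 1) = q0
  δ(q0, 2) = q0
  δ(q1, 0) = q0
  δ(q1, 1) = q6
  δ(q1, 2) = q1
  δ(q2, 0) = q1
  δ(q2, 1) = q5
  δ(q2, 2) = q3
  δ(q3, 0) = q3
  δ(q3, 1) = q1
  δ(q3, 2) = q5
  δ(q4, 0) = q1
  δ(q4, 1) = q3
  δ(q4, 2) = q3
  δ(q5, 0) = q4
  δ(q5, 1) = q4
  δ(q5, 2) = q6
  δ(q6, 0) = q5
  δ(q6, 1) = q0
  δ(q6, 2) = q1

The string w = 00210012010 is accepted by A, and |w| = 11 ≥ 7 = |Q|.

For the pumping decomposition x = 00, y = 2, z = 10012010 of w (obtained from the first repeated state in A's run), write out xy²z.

xy^2z = 00·2·2·10012010 = 002210012010.
Reading y = 2 takes A from q1 back to q1, so after x·y·y the machine is still in q1, and z then leads to the accepting state q3. Hence 002210012010 ∈ L(A).

002210012010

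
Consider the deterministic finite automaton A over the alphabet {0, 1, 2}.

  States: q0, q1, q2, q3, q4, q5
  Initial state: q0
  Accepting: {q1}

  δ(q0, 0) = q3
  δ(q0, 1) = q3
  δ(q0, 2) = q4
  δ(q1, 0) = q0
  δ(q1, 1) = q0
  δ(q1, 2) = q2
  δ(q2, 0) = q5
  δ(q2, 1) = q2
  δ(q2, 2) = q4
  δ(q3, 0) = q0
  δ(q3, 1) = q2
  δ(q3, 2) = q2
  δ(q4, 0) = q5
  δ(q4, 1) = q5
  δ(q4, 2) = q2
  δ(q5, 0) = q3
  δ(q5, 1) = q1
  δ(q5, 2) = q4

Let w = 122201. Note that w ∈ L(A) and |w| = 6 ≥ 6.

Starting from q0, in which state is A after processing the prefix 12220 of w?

Run of A on the first 5 characters of w = 1 2 2 2 0:
  step 0: q0  (start)
  step 1: q3  (read 1: q0→q3)
  step 2: q2  (read 2: q3→q2)
  step 3: q4  (read 2: q2→q4)
  step 4: q2  (read 2: q4→q2)
  step 5: q5  (read 0: q2→q5)

After reading 5 characters, A is in state q5.

q5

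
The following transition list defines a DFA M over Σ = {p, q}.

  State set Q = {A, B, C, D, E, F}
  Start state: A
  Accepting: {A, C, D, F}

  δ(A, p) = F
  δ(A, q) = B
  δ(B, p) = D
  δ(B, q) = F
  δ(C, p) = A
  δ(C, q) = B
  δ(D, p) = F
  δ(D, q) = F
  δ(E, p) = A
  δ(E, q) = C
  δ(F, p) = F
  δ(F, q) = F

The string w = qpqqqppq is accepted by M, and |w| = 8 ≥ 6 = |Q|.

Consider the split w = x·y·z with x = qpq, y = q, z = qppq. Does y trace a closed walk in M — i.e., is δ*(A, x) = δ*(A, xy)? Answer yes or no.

yes

Run of M on the first 4 characters of w = q p q q:
  step 0: A  (start)
  step 1: B  (read q: A→B)
  step 2: D  (read p: B→D)
  step 3: F  (read q: D→F)
  step 4: F  (read q: F→F)

After x (step 3): F. After xy (step 4): F.
They match, so y = q drives M around a cycle from F back to itself; pumping y any number of times keeps M in F before reading z, and xyⁱz ∈ L(M) for every i ≥ 0.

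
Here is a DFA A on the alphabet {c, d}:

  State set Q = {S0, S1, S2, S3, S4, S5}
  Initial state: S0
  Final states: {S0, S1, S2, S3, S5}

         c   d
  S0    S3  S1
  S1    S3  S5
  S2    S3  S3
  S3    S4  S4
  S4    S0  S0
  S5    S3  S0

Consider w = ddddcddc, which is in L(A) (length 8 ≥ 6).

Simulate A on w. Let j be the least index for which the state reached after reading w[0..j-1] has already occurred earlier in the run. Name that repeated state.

State sequence: S0 -d-> S1 -d-> S5 -d-> S0 -d-> S1 -c-> S3 -d-> S4 -d-> S0 -c-> S3
First repeat at step 3: S0 was already visited.

The earliest repeat is at step j = 3: A is in S0, which it already visited at step i = 0.
The DFA has 6 states, so the proof of the pumping lemma guarantees a repeated state among the first 6+1 visited; the segment between the two visits is the pumpable y.

S0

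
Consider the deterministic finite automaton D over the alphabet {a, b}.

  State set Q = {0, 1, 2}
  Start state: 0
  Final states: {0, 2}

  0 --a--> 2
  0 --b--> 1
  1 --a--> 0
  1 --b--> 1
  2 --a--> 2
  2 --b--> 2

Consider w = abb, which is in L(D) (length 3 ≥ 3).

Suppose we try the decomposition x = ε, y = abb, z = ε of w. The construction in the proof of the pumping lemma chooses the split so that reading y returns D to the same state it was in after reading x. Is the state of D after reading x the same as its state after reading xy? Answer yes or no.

no

Run of D on the first 3 characters of w = a b b:
  step 0: 0  (start)
  step 1: 2  (read a: 0→2)
  step 2: 2  (read b: 2→2)
  step 3: 2  (read b: 2→2)

After x (step 0): 0. After xy (step 3): 2.
They differ (0 ≠ 2), so y is not a cycle from the state after x; this split is not the one the pumping-lemma construction produces, and pumping y need not keep the string in L(D).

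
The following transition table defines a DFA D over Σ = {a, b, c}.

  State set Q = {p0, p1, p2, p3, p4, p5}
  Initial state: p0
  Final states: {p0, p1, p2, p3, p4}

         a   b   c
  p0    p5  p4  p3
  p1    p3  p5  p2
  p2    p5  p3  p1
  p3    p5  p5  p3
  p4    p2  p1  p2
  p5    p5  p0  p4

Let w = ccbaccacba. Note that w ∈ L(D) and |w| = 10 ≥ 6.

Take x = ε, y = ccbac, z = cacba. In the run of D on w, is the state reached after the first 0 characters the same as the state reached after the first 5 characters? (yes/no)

State sequence: p0 -c-> p3 -c-> p3 -b-> p5 -a-> p5 -c-> p4

After x (step 0): p0. After xy (step 5): p4.
They differ (p0 ≠ p4), so y is not a cycle from the state after x; this split is not the one the pumping-lemma construction produces, and pumping y need not keep the string in L(D).

no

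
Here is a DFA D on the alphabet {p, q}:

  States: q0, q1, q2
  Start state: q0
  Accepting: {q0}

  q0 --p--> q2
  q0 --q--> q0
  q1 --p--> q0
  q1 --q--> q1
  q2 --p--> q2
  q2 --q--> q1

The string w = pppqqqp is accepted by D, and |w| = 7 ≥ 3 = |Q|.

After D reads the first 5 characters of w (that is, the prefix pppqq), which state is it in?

q1

State sequence: q0 -p-> q2 -p-> q2 -p-> q2 -q-> q1 -q-> q1

After reading 5 characters, D is in state q1.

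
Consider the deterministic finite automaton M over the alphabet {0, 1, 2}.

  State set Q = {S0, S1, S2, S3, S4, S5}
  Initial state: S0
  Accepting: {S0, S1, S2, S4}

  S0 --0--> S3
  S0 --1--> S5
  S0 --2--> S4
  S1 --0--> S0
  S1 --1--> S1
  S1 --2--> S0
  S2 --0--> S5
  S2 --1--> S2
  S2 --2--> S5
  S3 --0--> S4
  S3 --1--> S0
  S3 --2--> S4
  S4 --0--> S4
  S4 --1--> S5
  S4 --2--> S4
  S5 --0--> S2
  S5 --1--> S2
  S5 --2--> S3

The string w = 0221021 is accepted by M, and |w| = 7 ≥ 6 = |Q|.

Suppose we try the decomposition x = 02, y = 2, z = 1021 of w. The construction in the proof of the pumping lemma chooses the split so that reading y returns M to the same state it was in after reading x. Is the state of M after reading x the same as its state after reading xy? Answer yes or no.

yes

Run of M on the first 3 characters of w = 0 2 2:
  step 0: S0  (start)
  step 1: S3  (read 0: S0→S3)
  step 2: S4  (read 2: S3→S4)
  step 3: S4  (read 2: S4→S4)

After x (step 2): S4. After xy (step 3): S4.
They match, so y = 2 drives M around a cycle from S4 back to itself; pumping y any number of times keeps M in S4 before reading z, and xyⁱz ∈ L(M) for every i ≥ 0.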